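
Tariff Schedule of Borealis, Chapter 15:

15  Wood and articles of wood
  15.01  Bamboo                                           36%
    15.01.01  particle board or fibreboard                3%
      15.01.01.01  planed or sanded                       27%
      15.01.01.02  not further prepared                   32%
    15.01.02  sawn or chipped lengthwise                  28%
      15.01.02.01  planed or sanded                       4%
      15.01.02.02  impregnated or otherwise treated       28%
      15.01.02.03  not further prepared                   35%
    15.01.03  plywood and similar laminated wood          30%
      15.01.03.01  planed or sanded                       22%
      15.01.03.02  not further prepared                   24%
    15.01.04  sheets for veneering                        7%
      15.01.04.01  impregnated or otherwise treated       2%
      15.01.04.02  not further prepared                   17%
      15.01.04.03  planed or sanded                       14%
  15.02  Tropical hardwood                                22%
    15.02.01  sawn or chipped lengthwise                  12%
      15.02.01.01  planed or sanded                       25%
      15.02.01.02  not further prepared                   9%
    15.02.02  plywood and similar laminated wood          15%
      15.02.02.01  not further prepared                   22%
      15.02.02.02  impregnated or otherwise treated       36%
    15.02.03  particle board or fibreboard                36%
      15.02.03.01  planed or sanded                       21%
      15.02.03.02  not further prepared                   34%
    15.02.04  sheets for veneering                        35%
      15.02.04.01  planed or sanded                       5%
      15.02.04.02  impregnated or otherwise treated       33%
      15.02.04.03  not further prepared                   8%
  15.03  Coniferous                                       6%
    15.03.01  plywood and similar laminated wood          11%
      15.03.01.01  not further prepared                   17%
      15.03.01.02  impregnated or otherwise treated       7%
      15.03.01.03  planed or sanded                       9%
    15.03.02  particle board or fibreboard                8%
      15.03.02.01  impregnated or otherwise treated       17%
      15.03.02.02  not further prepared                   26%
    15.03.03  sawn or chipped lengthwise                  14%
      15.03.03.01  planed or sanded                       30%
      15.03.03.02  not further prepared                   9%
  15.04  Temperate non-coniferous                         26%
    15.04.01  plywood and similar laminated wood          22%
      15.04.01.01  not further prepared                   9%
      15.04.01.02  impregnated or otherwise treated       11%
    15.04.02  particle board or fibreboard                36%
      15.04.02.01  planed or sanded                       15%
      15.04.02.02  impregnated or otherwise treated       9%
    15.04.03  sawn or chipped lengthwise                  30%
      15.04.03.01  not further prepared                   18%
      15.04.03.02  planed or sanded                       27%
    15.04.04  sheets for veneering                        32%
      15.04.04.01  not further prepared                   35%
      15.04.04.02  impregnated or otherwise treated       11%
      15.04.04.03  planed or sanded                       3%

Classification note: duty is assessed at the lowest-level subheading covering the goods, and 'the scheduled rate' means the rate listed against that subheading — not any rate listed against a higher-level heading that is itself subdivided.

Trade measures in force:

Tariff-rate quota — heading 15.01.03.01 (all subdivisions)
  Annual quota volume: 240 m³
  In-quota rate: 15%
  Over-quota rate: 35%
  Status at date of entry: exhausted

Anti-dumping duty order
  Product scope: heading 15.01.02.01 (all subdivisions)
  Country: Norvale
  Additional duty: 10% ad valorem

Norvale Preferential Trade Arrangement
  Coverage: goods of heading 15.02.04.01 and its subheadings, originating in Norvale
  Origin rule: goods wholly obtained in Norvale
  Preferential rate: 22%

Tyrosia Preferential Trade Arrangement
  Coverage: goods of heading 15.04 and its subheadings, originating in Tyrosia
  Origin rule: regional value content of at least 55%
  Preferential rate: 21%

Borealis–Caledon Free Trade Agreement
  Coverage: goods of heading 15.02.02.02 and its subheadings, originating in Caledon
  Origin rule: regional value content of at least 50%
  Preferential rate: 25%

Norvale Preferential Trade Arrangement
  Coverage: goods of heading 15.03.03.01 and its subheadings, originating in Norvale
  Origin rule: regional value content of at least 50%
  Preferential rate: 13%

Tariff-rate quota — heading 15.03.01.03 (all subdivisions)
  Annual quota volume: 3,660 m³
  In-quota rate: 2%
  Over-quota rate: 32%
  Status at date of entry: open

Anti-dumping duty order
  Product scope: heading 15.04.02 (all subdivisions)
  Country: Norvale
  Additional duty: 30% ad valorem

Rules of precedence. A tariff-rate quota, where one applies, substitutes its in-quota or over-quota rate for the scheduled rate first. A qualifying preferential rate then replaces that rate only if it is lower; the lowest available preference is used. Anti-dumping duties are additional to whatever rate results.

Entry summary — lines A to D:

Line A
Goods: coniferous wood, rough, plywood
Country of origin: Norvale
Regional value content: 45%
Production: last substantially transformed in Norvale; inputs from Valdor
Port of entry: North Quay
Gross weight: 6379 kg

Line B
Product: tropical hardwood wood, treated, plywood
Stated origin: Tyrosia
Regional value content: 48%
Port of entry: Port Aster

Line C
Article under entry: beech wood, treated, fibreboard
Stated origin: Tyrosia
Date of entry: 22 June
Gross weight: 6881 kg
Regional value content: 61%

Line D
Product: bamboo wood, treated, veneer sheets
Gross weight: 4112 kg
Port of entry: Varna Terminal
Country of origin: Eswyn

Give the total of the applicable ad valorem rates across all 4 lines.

Line A: coniferous → 15.03; plywood → 15.03.01; rough → 15.03.01.01. Scheduled 17%. Norvale agreement on 15.02.04.01: 15.03.01.01 not covered; Norvale agreement on 15.03.03.01: 15.03.01.01 not covered. → 17%.
Line B: tropical hardwood → 15.02; plywood → 15.02.02; treated → 15.02.02.02. Scheduled 36%. Tyrosia agreement on 15.04: 15.02.02.02 not covered. → 36%.
Line C: beech → 15.04; fibreboard → 15.04.02; treated → 15.04.02.02. Scheduled 9%. Tyrosia agreement on 15.04: RVC ≥ 55% → 21% available; preference 21% not lower than 9% → no reduction. → 9%.
Line D: bamboo → 15.01; veneer sheets → 15.01.04; treated → 15.01.04.01. Scheduled 2%. No special measure applies. → 2%.
Sum: 17% + 36% + 9% + 2% = 64%.

64%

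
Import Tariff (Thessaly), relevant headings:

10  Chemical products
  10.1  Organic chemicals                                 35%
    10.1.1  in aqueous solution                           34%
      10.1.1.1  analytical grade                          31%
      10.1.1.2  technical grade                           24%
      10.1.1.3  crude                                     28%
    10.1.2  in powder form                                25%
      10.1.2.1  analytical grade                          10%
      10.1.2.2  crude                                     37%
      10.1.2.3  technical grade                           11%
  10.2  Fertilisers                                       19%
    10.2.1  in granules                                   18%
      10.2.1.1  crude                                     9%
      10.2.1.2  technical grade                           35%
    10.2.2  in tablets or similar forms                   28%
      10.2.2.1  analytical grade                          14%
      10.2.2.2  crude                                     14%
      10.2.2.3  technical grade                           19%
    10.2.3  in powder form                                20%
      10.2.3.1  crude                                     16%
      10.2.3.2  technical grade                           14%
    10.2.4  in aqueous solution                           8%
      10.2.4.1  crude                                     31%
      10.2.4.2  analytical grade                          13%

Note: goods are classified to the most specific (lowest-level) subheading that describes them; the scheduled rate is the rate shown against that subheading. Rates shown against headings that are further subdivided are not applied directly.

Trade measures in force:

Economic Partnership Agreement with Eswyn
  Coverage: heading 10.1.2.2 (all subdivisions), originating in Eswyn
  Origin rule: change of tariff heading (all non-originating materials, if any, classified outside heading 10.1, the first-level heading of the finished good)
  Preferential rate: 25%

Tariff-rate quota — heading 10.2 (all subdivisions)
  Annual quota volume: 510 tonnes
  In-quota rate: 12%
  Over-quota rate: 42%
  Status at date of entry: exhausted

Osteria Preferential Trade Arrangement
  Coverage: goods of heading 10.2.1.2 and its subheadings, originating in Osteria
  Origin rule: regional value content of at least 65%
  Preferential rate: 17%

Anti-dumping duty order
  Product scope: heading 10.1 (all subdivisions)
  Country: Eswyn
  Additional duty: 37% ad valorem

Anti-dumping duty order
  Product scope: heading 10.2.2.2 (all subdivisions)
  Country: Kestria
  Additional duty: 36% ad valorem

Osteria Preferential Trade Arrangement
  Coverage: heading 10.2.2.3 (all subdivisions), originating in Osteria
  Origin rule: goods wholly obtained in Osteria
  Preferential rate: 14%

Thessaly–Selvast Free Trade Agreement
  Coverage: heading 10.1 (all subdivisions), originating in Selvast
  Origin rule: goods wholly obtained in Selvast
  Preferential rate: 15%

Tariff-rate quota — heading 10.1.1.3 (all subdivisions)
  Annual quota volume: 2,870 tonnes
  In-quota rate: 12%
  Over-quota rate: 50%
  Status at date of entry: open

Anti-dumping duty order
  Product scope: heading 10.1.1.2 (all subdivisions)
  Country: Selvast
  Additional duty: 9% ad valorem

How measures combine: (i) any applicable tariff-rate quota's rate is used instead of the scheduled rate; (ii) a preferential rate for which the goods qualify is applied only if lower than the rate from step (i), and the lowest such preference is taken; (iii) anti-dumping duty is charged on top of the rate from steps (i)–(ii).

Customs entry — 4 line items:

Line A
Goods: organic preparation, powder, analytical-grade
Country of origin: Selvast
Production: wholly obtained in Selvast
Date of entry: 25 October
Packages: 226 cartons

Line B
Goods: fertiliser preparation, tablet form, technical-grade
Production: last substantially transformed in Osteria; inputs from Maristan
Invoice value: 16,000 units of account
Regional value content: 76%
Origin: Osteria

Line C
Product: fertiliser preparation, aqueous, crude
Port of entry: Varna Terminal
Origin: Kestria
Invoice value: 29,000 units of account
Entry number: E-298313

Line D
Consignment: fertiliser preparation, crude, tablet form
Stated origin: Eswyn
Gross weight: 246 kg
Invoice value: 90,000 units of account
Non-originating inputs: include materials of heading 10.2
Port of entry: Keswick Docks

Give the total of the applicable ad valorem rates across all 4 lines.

Line A: organic → 10.1; powder → 10.1.2; analytical-grade → 10.1.2.1. Scheduled 10%. Selvast agreement on 10.1: wholly obtained → 15% available; preference 15% not lower than 10% → no reduction. → 10%.
Line B: fertiliser → 10.2; tablet form → 10.2.2; technical-grade → 10.2.2.3. Scheduled 19%. quota on 10.2 exhausted → over-quota 42%; Osteria agreement on 10.2.1.2: 10.2.2.3 not covered; Osteria agreement on 10.2.2.3: not wholly obtained. → 42%.
Line C: fertiliser → 10.2; aqueous → 10.2.4; crude → 10.2.4.1. Scheduled 31%. quota on 10.2 exhausted → over-quota 42%. → 42%.
Line D: fertiliser → 10.2; tablet form → 10.2.2; crude → 10.2.2.2. Scheduled 14%. quota on 10.2 exhausted → over-quota 42%; Eswyn agreement on 10.1.2.2: 10.2.2.2 not covered. → 42%.
Sum: 10% + 42% + 42% + 42% = 136%.

136%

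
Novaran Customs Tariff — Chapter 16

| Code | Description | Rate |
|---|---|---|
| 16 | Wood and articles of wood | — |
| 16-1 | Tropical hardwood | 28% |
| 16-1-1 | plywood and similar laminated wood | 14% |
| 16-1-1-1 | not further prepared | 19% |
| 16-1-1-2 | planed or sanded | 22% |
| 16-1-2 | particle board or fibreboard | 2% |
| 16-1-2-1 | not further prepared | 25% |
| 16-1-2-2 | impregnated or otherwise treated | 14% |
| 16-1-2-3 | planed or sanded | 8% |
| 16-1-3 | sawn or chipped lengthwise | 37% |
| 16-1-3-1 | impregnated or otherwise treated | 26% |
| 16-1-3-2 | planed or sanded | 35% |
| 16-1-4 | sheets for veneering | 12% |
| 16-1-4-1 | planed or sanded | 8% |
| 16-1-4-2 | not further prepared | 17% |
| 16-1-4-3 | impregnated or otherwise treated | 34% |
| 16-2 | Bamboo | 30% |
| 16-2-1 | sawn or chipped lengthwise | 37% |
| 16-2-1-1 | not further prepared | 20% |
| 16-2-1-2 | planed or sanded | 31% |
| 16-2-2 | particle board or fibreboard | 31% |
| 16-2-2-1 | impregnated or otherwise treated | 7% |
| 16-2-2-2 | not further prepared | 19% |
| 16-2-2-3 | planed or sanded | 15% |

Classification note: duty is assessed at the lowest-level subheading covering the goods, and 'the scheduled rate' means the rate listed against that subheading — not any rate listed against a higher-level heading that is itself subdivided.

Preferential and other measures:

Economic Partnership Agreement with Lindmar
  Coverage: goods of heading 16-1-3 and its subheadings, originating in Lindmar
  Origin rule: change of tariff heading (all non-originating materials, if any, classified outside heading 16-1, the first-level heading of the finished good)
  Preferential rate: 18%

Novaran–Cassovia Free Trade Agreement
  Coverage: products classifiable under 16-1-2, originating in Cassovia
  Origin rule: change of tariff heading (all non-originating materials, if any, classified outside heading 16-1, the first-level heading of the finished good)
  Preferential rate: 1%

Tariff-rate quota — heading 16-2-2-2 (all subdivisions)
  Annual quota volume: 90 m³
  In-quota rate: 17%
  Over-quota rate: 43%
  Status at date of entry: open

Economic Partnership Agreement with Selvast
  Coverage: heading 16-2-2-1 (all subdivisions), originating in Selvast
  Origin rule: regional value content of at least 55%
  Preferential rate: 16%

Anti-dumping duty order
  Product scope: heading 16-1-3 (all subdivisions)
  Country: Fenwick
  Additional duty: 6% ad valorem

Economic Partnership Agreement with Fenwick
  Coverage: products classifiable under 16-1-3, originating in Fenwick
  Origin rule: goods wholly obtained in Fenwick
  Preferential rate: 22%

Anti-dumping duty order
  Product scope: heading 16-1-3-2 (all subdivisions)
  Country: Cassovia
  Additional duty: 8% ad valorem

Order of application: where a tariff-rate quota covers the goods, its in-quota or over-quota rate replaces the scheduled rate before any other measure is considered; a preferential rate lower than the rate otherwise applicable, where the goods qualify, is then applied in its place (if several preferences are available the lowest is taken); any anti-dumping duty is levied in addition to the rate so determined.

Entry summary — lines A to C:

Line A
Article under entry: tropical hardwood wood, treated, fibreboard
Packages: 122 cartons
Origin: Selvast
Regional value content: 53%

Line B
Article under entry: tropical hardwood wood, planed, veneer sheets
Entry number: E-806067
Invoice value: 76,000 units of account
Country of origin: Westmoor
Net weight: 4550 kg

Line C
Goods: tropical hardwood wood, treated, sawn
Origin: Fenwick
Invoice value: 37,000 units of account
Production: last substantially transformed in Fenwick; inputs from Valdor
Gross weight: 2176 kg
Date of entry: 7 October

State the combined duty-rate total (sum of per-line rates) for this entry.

54%

Line A: tropical hardwood → 16-1; fibreboard → 16-1-2; treated → 16-1-2-2. Scheduled 14%. Selvast agreement on 16-2-2-1: 16-1-2-2 not covered. → 14%.
Line B: tropical hardwood → 16-1; veneer sheets → 16-1-4; planed → 16-1-4-1. Scheduled 8%. No special measure applies. → 8%.
Line C: tropical hardwood → 16-1; sawn → 16-1-3; treated → 16-1-3-1. Scheduled 26%. Fenwick agreement on 16-1-3: not wholly obtained; anti-dumping (Fenwick, 16-1-3): +6%; total 26% + 6% = 32%. → 32%.
Sum: 14% + 8% + 32% = 54%.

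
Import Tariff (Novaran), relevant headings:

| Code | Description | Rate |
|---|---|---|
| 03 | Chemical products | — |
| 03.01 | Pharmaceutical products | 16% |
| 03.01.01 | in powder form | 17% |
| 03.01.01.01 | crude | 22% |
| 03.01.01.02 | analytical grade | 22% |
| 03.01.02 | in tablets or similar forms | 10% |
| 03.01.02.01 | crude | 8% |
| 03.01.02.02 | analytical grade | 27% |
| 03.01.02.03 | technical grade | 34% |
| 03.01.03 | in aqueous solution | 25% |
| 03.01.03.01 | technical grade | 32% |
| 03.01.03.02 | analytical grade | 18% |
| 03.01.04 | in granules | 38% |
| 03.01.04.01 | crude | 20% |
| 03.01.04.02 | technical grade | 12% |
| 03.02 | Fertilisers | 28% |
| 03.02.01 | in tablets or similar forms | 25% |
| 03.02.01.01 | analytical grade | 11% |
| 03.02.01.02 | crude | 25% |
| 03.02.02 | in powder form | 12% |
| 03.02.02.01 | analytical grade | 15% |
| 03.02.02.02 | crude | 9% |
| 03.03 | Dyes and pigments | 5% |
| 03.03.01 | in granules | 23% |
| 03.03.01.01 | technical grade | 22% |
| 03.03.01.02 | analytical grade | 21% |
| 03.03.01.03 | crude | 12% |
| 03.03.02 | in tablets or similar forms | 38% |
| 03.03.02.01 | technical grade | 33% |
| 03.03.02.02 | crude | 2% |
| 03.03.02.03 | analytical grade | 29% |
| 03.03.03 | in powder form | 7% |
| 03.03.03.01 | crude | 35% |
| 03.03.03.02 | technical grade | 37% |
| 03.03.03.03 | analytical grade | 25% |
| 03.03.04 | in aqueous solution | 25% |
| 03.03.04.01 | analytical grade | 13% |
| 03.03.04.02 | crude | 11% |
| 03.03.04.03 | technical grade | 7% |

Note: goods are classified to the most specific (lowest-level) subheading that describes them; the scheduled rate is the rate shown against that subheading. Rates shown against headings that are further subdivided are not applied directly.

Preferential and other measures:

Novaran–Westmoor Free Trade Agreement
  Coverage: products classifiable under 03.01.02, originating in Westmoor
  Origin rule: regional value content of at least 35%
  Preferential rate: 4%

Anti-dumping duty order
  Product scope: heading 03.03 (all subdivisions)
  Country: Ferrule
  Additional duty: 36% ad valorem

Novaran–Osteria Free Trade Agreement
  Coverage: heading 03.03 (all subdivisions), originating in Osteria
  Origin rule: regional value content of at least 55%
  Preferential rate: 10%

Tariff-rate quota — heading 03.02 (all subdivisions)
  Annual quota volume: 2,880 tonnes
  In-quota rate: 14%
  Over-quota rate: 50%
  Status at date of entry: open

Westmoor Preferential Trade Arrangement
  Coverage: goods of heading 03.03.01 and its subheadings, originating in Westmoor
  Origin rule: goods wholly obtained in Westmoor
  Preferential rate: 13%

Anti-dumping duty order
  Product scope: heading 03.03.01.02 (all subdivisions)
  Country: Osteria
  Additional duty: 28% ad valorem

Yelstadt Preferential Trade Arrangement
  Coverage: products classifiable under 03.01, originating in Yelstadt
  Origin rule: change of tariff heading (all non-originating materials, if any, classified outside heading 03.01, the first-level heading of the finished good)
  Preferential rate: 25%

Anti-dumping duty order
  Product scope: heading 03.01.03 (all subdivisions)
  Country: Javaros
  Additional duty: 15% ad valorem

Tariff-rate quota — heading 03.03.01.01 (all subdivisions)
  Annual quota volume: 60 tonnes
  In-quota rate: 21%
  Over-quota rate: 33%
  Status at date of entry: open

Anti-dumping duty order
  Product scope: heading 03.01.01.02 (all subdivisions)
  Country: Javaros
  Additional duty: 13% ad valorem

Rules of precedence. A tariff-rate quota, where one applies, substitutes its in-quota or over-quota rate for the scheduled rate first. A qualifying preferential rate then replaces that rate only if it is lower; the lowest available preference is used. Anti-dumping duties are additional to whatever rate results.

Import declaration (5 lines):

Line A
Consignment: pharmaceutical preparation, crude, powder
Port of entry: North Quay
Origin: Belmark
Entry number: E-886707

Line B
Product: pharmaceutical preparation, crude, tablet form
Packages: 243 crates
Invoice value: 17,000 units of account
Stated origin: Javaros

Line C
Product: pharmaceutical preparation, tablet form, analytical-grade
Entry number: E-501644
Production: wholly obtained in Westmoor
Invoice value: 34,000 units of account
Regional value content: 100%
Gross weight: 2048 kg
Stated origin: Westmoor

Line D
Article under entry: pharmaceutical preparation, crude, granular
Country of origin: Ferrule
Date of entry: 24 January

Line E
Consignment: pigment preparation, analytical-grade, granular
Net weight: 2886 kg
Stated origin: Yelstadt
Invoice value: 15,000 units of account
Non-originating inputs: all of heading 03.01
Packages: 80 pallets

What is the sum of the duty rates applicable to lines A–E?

Line A: pharmaceutical → 03.01; powder → 03.01.01; crude → 03.01.01.01. Scheduled 22%. No special measure applies. → 22%.
Line B: pharmaceutical → 03.01; tablet form → 03.01.02; crude → 03.01.02.01. Scheduled 8%. No special measure applies. → 8%.
Line C: pharmaceutical → 03.01; tablet form → 03.01.02; analytical-grade → 03.01.02.02. Scheduled 27%. Westmoor agreement on 03.01.02: RVC ≥ 35% → 4% available; Westmoor agreement on 03.03.01: 03.01.02.02 not covered; preferential 4%. → 4%.
Line D: pharmaceutical → 03.01; granular → 03.01.04; crude → 03.01.04.01. Scheduled 20%. No special measure applies. → 20%.
Line E: pigment → 03.03; granular → 03.03.01; analytical-grade → 03.03.01.02. Scheduled 21%. Yelstadt agreement on 03.01: 03.03.01.02 not covered. → 21%.
Sum: 22% + 8% + 4% + 20% + 21% = 75%.

75%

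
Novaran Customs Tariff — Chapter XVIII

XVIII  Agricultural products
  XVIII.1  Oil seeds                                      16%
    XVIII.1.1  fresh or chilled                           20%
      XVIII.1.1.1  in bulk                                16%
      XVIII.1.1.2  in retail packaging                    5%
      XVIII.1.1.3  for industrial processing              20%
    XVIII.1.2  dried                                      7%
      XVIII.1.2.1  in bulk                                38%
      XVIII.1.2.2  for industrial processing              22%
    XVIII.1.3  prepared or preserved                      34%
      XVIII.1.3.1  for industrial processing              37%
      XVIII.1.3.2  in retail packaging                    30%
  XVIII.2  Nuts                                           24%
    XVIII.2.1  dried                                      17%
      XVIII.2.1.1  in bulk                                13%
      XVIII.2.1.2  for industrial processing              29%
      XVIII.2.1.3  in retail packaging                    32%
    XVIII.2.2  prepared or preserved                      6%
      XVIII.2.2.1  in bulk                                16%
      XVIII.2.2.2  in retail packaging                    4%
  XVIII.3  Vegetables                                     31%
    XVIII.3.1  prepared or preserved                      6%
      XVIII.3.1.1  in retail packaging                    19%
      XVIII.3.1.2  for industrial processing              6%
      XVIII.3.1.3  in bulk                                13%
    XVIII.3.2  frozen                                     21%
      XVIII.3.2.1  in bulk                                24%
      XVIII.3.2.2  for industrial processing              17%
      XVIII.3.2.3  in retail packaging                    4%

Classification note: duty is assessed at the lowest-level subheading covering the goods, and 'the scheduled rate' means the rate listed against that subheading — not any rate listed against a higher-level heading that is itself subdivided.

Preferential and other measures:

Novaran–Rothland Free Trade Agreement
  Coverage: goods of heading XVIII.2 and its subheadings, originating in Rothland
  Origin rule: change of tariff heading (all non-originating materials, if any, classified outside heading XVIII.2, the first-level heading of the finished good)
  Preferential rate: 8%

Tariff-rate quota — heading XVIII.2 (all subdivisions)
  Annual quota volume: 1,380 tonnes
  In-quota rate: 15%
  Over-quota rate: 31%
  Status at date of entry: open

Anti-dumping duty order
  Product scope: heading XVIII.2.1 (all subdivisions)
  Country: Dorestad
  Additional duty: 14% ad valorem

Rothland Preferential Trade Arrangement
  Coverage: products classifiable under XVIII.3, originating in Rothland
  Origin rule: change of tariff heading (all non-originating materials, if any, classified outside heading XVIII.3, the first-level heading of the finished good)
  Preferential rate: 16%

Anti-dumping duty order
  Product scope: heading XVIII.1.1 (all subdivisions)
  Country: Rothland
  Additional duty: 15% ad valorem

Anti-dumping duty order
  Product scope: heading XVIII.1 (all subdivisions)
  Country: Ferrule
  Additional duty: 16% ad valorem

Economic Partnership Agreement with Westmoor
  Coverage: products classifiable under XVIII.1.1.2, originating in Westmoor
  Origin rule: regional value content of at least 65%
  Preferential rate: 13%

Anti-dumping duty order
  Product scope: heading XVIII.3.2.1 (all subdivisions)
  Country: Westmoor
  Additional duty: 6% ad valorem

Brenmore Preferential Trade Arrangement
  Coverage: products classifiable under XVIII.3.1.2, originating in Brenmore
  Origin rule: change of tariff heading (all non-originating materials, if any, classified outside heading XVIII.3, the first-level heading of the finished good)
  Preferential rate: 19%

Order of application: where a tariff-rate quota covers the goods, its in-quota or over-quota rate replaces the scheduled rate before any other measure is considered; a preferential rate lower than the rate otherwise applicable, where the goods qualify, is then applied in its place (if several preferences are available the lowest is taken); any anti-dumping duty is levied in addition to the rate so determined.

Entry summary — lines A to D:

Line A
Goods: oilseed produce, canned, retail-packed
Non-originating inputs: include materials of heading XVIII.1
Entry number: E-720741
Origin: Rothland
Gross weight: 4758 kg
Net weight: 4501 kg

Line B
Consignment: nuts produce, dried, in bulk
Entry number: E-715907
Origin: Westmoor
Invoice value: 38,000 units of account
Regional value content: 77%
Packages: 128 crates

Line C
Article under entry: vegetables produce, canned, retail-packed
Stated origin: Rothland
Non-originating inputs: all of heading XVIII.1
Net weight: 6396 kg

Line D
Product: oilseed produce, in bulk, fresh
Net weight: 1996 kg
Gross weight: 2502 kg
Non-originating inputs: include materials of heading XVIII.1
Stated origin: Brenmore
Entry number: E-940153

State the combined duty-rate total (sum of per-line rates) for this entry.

Line A: oilseed → XVIII.1; canned → XVIII.1.3; retail-packed → XVIII.1.3.2. Scheduled 30%. Rothland agreement on XVIII.2: XVIII.1.3.2 not covered; Rothland agreement on XVIII.3: XVIII.1.3.2 not covered. → 30%.
Line B: nuts → XVIII.2; dried → XVIII.2.1; in bulk → XVIII.2.1.1. Scheduled 13%. quota on XVIII.2 open → in-quota 15%; Westmoor agreement on XVIII.1.1.2: XVIII.2.1.1 not covered. → 15%.
Line C: vegetables → XVIII.3; canned → XVIII.3.1; retail-packed → XVIII.3.1.1. Scheduled 19%. Rothland agreement on XVIII.2: XVIII.3.1.1 not covered; Rothland agreement on XVIII.3: CTH met → 16% available; preferential 16%. → 16%.
Line D: oilseed → XVIII.1; fresh → XVIII.1.1; in bulk → XVIII.1.1.1. Scheduled 16%. Brenmore agreement on XVIII.3.1.2: XVIII.1.1.1 not covered. → 16%.
Sum: 30% + 15% + 16% + 16% = 77%.

77%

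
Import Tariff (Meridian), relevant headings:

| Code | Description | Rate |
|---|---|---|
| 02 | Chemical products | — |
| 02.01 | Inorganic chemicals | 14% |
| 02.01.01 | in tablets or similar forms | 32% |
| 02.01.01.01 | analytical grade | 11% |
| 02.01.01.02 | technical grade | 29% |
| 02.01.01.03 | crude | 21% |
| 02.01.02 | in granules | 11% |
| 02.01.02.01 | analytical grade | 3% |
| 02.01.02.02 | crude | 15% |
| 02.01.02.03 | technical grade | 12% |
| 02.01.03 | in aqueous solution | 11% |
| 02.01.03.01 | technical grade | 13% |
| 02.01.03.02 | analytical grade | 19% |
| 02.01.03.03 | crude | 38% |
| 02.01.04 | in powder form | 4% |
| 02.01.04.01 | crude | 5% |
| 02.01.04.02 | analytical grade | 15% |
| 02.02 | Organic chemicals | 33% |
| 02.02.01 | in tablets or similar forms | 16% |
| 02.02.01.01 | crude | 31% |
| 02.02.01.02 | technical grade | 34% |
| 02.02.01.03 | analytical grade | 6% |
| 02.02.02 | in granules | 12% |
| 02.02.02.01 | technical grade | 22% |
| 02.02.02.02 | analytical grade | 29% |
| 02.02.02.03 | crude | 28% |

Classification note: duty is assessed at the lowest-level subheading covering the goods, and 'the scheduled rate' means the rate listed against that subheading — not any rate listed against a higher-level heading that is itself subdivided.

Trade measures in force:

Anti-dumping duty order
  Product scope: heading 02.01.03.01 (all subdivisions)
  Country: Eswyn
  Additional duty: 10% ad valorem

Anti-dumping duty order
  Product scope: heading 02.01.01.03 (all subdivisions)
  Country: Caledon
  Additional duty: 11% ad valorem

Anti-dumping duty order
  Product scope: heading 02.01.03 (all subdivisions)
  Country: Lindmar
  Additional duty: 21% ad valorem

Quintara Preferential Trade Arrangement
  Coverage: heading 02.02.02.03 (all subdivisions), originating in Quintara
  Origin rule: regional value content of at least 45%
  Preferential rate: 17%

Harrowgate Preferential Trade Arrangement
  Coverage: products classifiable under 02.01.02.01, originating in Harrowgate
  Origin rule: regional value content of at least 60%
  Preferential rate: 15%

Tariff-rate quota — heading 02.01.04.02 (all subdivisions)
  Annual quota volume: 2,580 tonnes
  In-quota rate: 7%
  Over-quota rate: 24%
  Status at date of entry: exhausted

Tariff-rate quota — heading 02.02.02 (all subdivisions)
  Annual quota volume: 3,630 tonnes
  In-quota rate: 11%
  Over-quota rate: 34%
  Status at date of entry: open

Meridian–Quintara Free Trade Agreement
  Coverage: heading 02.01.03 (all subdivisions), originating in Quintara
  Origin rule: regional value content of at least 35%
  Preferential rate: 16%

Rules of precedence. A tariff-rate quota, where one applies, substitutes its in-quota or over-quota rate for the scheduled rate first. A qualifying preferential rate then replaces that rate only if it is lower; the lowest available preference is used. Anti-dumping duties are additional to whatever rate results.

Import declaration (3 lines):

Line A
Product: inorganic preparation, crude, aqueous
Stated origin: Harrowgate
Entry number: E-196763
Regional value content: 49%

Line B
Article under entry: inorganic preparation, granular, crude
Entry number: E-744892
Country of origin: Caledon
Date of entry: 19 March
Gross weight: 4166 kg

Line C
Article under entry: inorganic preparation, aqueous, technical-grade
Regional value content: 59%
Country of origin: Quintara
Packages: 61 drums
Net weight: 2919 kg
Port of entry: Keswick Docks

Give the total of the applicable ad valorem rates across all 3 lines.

Line A: inorganic → 02.01; aqueous → 02.01.03; crude → 02.01.03.03. Scheduled 38%. Harrowgate agreement on 02.01.02.01: 02.01.03.03 not covered. → 38%.
Line B: inorganic → 02.01; granular → 02.01.02; crude → 02.01.02.02. Scheduled 15%. No special measure applies. → 15%.
Line C: inorganic → 02.01; aqueous → 02.01.03; technical-grade → 02.01.03.01. Scheduled 13%. Quintara agreement on 02.02.02.03: 02.01.03.01 not covered; Quintara agreement on 02.01.03: RVC ≥ 35% → 16% available; preference 16% not lower than 13% → no reduction. → 13%.
Sum: 38% + 15% + 13% = 66%.

66%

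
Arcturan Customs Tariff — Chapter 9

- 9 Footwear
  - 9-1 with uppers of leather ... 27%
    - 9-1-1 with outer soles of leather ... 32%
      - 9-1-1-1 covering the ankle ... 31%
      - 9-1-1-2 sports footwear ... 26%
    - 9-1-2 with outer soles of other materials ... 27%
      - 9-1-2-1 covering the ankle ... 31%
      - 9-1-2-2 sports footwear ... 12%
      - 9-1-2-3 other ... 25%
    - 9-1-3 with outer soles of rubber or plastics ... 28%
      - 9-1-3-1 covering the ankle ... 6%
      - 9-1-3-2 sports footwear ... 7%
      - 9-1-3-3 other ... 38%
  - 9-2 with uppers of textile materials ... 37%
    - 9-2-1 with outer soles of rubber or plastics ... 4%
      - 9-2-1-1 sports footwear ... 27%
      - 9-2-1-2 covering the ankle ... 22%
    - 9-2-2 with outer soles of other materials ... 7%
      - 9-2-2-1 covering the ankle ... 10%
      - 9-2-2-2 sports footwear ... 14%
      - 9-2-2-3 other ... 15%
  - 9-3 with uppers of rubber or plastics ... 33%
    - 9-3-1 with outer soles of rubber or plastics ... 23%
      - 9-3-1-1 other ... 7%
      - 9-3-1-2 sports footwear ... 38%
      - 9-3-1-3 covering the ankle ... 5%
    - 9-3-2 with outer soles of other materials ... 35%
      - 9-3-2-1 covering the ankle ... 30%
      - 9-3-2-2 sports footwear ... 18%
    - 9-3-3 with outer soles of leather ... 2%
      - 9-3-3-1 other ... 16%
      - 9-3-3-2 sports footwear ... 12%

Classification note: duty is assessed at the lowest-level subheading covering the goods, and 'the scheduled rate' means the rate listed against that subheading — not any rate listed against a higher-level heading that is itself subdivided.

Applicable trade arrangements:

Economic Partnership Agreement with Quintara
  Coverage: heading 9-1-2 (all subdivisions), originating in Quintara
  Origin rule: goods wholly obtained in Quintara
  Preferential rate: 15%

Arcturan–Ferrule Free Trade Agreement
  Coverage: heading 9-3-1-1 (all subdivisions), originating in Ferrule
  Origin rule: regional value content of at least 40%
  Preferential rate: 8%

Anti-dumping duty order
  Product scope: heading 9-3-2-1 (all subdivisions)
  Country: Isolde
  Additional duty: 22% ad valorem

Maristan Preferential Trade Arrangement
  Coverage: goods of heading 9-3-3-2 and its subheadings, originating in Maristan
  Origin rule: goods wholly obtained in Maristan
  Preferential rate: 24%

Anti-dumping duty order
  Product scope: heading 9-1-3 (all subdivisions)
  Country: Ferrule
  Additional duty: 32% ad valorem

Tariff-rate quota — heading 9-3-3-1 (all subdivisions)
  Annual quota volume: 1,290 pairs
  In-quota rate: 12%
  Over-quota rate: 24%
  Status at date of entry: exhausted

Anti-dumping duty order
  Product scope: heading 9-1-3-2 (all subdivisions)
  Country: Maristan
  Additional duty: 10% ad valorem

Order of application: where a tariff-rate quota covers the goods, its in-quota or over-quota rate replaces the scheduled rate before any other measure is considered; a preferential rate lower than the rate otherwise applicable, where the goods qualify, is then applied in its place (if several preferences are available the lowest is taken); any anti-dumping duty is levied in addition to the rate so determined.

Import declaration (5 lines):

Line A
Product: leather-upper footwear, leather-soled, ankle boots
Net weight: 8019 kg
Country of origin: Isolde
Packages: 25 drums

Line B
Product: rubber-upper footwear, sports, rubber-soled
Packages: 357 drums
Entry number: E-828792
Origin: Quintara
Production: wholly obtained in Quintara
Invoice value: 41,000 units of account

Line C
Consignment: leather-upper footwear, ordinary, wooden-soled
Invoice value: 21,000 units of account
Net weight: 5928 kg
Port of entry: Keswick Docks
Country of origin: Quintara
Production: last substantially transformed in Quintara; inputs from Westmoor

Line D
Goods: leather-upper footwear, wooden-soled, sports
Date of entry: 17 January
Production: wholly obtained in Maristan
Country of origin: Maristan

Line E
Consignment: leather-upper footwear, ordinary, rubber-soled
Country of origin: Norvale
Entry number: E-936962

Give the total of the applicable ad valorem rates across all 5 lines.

144%

Line A: leather-upper → 9-1; leather-soled → 9-1-1; ankle boots → 9-1-1-1. Scheduled 31%. No special measure applies. → 31%.
Line B: rubber-upper → 9-3; rubber-soled → 9-3-1; sports → 9-3-1-2. Scheduled 38%. Quintara agreement on 9-1-2: 9-3-1-2 not covered. → 38%.
Line C: leather-upper → 9-1; wooden-soled → 9-1-2; ordinary → 9-1-2-3. Scheduled 25%. Quintara agreement on 9-1-2: not wholly obtained. → 25%.
Line D: leather-upper → 9-1; wooden-soled → 9-1-2; sports → 9-1-2-2. Scheduled 12%. Maristan agreement on 9-3-3-2: 9-1-2-2 not covered. → 12%.
Line E: leather-upper → 9-1; rubber-soled → 9-1-3; ordinary → 9-1-3-3. Scheduled 38%. No special measure applies. → 38%.
Sum: 31% + 38% + 25% + 12% + 38% = 144%.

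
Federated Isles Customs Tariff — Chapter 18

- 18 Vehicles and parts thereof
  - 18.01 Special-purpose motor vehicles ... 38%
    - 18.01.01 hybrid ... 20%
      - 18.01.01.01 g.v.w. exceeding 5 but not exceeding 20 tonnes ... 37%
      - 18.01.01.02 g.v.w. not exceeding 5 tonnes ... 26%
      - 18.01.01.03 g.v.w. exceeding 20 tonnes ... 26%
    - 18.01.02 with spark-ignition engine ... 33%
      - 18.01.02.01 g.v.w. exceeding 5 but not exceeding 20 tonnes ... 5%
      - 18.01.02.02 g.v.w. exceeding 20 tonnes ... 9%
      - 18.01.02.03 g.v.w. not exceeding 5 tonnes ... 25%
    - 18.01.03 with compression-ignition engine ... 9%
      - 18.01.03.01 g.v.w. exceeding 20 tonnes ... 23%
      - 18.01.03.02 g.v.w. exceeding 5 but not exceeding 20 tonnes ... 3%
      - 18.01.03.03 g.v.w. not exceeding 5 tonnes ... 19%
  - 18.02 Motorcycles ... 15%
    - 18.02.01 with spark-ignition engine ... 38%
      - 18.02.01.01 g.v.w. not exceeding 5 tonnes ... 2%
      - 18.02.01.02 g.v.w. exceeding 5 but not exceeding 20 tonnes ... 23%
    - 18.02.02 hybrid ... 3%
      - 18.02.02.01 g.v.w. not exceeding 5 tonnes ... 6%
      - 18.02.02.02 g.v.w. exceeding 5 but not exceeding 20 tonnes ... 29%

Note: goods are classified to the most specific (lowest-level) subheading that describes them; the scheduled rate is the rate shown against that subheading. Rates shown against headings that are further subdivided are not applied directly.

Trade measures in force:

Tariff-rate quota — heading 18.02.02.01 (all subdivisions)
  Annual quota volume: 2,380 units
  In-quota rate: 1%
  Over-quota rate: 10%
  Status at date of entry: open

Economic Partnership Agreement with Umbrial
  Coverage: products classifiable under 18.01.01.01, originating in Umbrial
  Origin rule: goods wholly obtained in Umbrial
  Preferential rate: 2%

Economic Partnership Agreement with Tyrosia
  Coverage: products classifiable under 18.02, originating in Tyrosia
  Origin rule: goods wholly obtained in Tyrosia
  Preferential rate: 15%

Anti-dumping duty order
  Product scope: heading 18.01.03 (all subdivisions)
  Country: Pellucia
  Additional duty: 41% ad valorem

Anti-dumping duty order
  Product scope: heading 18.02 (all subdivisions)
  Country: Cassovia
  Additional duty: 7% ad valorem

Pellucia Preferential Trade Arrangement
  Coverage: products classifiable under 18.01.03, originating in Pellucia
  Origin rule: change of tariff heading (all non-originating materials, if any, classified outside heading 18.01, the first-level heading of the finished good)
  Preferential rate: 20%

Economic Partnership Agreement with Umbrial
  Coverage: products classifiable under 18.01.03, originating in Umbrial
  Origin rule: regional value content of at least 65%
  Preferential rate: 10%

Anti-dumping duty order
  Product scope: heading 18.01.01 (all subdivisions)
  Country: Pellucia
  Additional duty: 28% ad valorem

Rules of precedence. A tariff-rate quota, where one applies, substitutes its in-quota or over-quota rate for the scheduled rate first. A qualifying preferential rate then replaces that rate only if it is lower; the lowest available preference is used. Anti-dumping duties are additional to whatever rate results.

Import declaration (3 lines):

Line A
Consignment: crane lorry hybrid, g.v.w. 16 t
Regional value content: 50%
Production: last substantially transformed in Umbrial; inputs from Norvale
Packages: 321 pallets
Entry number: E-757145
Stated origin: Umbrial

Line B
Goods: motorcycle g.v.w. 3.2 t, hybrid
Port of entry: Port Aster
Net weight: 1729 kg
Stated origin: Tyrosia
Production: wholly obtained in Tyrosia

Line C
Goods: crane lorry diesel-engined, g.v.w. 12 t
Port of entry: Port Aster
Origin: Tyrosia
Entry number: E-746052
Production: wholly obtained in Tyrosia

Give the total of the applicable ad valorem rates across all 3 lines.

Line A: crane lorry → 18.01; hybrid → 18.01.01; g.v.w. 16 t → 18.01.01.01. Scheduled 37%. Umbrial agreement on 18.01.01.01: not wholly obtained; Umbrial agreement on 18.01.03: 18.01.01.01 not covered. → 37%.
Line B: motorcycle → 18.02; hybrid → 18.02.02; g.v.w. 3.2 t → 18.02.02.01. Scheduled 6%. quota on 18.02.02.01 open → in-quota 1%; Tyrosia agreement on 18.02: wholly obtained → 15% available; preference 15% not lower than 1% → no reduction. → 1%.
Line C: crane lorry → 18.01; diesel-engined → 18.01.03; g.v.w. 12 t → 18.01.03.02. Scheduled 3%. Tyrosia agreement on 18.02: 18.01.03.02 not covered. → 3%.
Sum: 37% + 1% + 3% = 41%.

41%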